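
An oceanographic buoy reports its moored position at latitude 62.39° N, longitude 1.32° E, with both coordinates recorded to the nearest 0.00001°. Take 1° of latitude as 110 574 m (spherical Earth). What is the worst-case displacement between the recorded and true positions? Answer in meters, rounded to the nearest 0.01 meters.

0.61 meters

Rounding to 5 decimal places leaves each coordinate within ±5e-06° of the true value.
North–south component: 5e-06° × 110574 = 0.55287 m.
Longitude error → 5e-06 × 110574 × cos 62.39° = 5e-06 × 110574 × 0.4635 ≈ 0.256228 m.
Combining orthogonally: (0.55287² + 0.256228²)^½ ≈ 0.609359 m.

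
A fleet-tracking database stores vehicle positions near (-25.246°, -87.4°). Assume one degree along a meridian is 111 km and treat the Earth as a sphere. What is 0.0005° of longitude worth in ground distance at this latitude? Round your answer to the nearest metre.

50 metres

At 25.246° a degree of longitude is 111000 × cos 25.246° ≈ 100398 m, so 0.0005° corresponds to 50.1989 m.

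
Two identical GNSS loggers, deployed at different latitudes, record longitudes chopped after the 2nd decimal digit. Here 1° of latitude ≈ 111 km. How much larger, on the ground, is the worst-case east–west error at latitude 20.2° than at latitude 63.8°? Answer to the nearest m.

Truncating at 2 decimal places can drop up to a full unit in the last place, so the longitude may be off by as much as 0.01°.
At 20.2°: 0.01° × 111000 × cos 20.2° = 0.01 × 111000 × 0.9385 ≈ 1041.7 m.
Error at 63.8° = 0.01° × 111000 × cos 63.8° ≈ 1110 × 0.4415 = 490.07 m.
Difference: 1041.7 − 490.07 = 551.66 m.

552 m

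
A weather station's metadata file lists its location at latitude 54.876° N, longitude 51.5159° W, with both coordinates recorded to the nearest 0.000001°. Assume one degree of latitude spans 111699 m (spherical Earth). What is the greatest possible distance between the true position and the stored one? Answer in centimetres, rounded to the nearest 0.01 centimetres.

6.44 centimetres

Rounding to 6 decimal places leaves each coordinate within ±5e-07° of the true value.
N–S: 5e-07° × 111699 m/° = 0.0558495 m.
East–west component at 54.876°: 5e-07° × 111699 × cos 54.876° ≈ 5e-07 × 64265.8 ≈ 0.0321329 m.
Combining orthogonally: (0.0558495² + 0.0321329²)^½ ≈ 0.0644336 m.
That is 0.0644336 m = 6.4434 cm.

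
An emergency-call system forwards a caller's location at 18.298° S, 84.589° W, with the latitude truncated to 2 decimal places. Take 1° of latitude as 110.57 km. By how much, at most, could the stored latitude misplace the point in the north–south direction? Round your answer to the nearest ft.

Truncating at 2 decimal places can drop up to a full unit in the last place, so the latitude may be off by as much as 0.01°.
North–south distance: 0.01° × 110570 m/° = 1105.7 m.
Converting: 1105.7 m × 3.2808 ft/m ≈ 3627.6 ft.

3628 ft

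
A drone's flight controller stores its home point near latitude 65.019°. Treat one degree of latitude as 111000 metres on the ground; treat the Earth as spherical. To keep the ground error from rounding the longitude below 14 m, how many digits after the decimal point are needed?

4 decimal places

At 65.019° one degree of longitude covers 111000 × cos 65.019° ≈ 111000 × 0.4223 ≈ 46877.3 m.
Rounding to N decimal places gives at most 0.5 × 10⁻ᴺ degrees of error, i.e. 0.5 × 10⁻ᴺ × 46877.3 m.
Need 0.5 × 46877.3 × 10⁻ᴺ ≤ 14 → 10⁻ᴺ ≤ 5.973e-04, so N ≥ 3.22.
At 3 places the error can reach 23.4 m, but 4 places keeps it to 2.34 m.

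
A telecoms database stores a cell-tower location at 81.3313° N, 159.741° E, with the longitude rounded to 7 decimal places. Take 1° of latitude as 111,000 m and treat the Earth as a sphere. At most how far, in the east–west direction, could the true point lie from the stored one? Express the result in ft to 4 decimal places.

Rounding to 7 decimal places leaves the longitude within ±5e-08° of the true value.
One degree of longitude at 81.3313° is 111000 × cos 81.3313° ≈ 111000 × 0.1507 = 16730 m.
Maximum E–W displacement: 5e-08 × 16730 = 0.0008365 m.
Converting: 0.0008365 m × 3.2808 ft/m ≈ 0.0027444 ft.

0.0027 ft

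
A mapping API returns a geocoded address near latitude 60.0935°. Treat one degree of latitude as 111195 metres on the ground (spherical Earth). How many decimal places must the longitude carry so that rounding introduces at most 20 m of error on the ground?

At 60.0935° one degree of longitude covers 111195 × cos 60.0935° ≈ 111195 × 0.4986 ≈ 55440.3 m.
N decimal places → at most half a unit in the last place, 0.5 × 10⁻ᴺ° = 55440.3/2 × 10⁻ᴺ m.
Need 0.5 × 55440.3 × 10⁻ᴺ ≤ 20 → 10⁻ᴺ ≤ 7.215e-04, so N ≥ 3.14.
N = 3 would give 27.7 m (too coarse); N = 4 gives 2.77 m ≤ 20 m.

4 decimal places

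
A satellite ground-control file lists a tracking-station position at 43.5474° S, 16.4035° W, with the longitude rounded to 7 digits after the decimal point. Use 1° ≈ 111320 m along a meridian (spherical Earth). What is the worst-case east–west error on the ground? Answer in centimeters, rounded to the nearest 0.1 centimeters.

Rounding to 7 decimal places leaves the longitude within ±5e-08° of the true value.
At latitude 43.5474° a degree of longitude spans 111320 m × cos 43.5474° = 111320 × 0.7248 ≈ 80685.3 m.
East–west error: 5e-08° × 80685.3 m/° ≈ 0.00403426 m.
That is 0.00403426 m = 0.40343 cm.

0.4 centimeters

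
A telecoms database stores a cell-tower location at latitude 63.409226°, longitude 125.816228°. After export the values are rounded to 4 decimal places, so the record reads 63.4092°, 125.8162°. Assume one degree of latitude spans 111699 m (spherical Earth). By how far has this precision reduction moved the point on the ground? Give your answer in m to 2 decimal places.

Δlat = 63.409226 − 63.4092 = +0.000026°; Δlon = 125.816228 − 125.8162 = +0.000028°.
N–S: 0.000026° × 111699 m/° = 2.90417 m.
E–W at 63.4092°: 0.000028° × 111699 × cos 63.4092° = 0.000028 × 111699 × 0.4476 ≈ 1.39995 m.
Hypotenuse of the two orthogonal shifts: √(2.90417² + 1.39995²) = 3.22399 m.

3.22 m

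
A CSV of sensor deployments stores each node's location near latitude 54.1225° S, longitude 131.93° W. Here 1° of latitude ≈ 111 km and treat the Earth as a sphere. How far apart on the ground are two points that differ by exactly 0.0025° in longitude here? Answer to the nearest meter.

0.0025° of longitude at 54.1225° is 0.0025 × 111000 × cos 54.1225° ≈ 0.0025 × 65052 = 162.63 m.

163 meters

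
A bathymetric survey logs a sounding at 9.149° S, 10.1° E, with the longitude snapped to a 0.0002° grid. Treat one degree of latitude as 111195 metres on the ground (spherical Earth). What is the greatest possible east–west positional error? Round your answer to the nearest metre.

11 metres

With a 0.0002° grid the true value lies within half a step, ±0.0002°/2 = ±0.0001°, of the stored one.
One degree of longitude at 9.149° is 111195 × cos 9.149° ≈ 111195 × 0.9873 = 109780 m.
So at most 0.0001° × 109780 ≈ 10.978 m east–west.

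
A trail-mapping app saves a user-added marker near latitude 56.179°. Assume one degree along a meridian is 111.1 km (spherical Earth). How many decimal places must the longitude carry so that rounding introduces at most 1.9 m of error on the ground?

At 56.179° one degree of longitude covers 111100 × cos 56.179° ≈ 111100 × 0.5566 ≈ 61838.3 m.
N decimal places → at most half a unit in the last place, 0.5 × 10⁻ᴺ° = 61838.3/2 × 10⁻ᴺ m.
Need 0.5 × 61838.3 × 10⁻ᴺ ≤ 1.9 → 10⁻ᴺ ≤ 6.145e-05, so N ≥ 4.21.
So 5 decimal places suffice (0.309 m); 4 would allow up to 3.09 m.

5 decimal places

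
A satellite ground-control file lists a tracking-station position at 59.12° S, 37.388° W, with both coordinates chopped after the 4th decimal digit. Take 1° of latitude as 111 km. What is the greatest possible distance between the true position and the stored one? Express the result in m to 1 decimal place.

Truncating at 4 decimal places can drop up to a full unit in the last place, so each coordinate may be off by as much as 0.0001°.
Latitude error → 0.0001 × 111000 = 11.1 m along the meridian.
East–west component at 59.12°: 0.0001° × 111000 × cos 59.12° ≈ 0.0001 × 56969.8 ≈ 5.69698 m.
Combining orthogonally: (11.1² + 5.69698²)^½ ≈ 12.4766 m.

12.5 m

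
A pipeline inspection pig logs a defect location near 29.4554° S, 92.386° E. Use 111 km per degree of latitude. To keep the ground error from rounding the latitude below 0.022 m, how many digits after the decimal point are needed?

7

One degree of latitude covers 111000 m.
With N decimal places the half-ulp bound is 0.5·10⁻ᴺ°, or 0.5·10⁻ᴺ × 111000 m on the ground.
Setting 55500 × 10⁻ᴺ ≤ 0.022 gives 10ᴺ ≥ 2.523e+06, i.e. N ≥ 6.40.
At 6 places the error can reach 0.0555 m, but 7 places keeps it to 0.00555 m.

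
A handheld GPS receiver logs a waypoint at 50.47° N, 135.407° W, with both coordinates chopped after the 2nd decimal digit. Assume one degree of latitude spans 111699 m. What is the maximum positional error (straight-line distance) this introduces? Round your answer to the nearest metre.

Truncating at 2 decimal places can drop up to a full unit in the last place, so each coordinate may be off by as much as 0.01°.
North–south component: 0.01° × 111699 = 1116.99 m.
East–west component at 50.47°: 0.01° × 111699 × cos 50.47° ≈ 0.01 × 71094.4 ≈ 710.944 m.
The two errors are perpendicular, so the maximum displacement is √(1116.99² + 710.944²) ≈ 1324.05 m.

1324 metres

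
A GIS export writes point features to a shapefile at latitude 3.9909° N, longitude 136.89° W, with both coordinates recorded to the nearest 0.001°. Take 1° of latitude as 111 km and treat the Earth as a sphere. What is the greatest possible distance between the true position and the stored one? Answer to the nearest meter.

78 meters

Rounding to 3 decimal places leaves each coordinate within ±0.0005° of the true value.
N–S: 0.0005° × 111000 m/° = 55.5 m.
E–W at 3.9909°: 0.0005° × 111000 × cos 3.9909° = 0.0005 × 111000 × 0.9976 ≈ 55.3654 m.
Worst case both components are at the extreme and orthogonal: √(55.5² + 55.3654²) ≈ 78.3937 m.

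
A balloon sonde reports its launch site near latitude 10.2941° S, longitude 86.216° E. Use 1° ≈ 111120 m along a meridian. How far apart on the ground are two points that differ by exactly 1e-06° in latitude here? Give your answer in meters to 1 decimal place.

0.1 meters

Along a meridian 1e-06° is 1e-06 × 111120 = 0.11112 m.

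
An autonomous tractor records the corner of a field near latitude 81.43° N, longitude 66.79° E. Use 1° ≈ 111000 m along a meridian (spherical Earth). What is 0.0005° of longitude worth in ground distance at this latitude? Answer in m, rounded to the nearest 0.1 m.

8.3 m

At 81.43° a degree of longitude is 111000 × cos 81.43° ≈ 16541 m, so 0.0005° corresponds to 8.27048 m.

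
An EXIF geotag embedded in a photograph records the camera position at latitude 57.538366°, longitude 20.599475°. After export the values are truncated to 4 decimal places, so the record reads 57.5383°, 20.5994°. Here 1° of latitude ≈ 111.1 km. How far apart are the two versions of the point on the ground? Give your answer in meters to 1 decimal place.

Δlat = 57.538366 − 57.5383 = +0.000066°; Δlon = 20.599475 − 20.5994 = +0.000075°.
N–S: 0.000066° × 111100 m/° = 7.3326 m.
E–W at 57.5383°: 0.000075° × 111100 × cos 57.5383° = 0.000075 × 111100 × 0.5367 ≈ 4.47235 m.
Combined displacement = (7.3326² + 4.47235²)^½ ≈ 8.58888 m.

8.6 meters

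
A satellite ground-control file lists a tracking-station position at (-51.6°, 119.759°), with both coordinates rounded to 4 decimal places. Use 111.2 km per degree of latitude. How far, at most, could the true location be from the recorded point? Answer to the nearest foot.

Rounding to 4 decimal places leaves each coordinate within ±5e-05° of the true value.
N–S: 5e-05° × 111200 m/° = 5.56 m.
Longitude error → 5e-05 × 111200 × cos 51.6° = 5e-05 × 111200 × 0.6211 ≈ 3.45358 m.
The two errors are perpendicular, so the maximum displacement is √(5.56² + 3.45358²) ≈ 6.54529 m.
Converting: 6.54529 m × 3.2808 ft/m ≈ 21.474 ft.

21 feet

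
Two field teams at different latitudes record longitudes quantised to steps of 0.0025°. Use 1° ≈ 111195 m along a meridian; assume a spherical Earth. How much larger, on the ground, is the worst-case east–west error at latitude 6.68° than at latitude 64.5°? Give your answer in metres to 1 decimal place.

With a 0.0025° grid the true value lies within half a step, ±0.0025°/2 = ±0.00125°, of the stored one.
Error at 6.68° = 0.00125° × 111195 × cos 6.68° ≈ 138.99 × 0.9932 = 138.05 m.
Error at 64.5° = 0.00125° × 111195 × cos 64.5° ≈ 138.99 × 0.4305 = 59.838 m.
Difference: 138.05 − 59.838 = 78.212 m.

78.2 metres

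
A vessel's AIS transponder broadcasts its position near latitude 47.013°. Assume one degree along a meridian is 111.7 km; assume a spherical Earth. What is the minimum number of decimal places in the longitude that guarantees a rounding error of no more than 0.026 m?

7 decimal places

At 47.013° one degree of longitude covers 111700 × cos 47.013° ≈ 111700 × 0.6818 ≈ 76160.7 m.
With N decimal places the half-ulp bound is 0.5·10⁻ᴺ°, or 0.5·10⁻ᴺ × 76160.7 m on the ground.
Setting 38080.3 × 10⁻ᴺ ≤ 0.026 gives 10ᴺ ≥ 1.465e+06, i.e. N ≥ 6.17.
N = 6 would give 0.0381 m (too coarse); N = 7 gives 0.00381 m ≤ 0.026 m.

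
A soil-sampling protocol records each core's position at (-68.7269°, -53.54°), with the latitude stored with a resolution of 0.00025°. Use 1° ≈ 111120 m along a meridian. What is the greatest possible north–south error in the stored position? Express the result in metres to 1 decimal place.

13.9 metres

With a 0.00025° grid the true value lies within half a step, ±0.00025°/2 = ±0.000125°, of the stored one.
North–south distance: 0.000125° × 111120 m/° = 13.89 m.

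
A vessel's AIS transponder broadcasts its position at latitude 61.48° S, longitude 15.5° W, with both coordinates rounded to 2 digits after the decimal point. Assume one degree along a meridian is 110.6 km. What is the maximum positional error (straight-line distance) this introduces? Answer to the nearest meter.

613 meters

Rounding to 2 decimal places leaves each coordinate within ±0.005° of the true value.
North–south component: 0.005° × 110600 = 553 m.
East–west component at 61.48°: 0.005° × 110600 × cos 61.48° ≈ 0.005 × 52807.7 ≈ 264.038 m.
Combining orthogonally: (553² + 264.038²)^½ ≈ 612.801 m.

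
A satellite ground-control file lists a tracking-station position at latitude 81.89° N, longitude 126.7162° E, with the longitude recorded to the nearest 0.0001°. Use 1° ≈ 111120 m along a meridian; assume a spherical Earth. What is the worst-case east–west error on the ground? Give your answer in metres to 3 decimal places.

0.784 metres

Rounding to 4 decimal places leaves the longitude within ±5e-05° of the true value.
One degree of longitude at 81.89° is 111120 × cos 81.89° ≈ 111120 × 0.1411 = 15676.1 m.
Maximum E–W displacement: 5e-05 × 15676.1 = 0.783807 m.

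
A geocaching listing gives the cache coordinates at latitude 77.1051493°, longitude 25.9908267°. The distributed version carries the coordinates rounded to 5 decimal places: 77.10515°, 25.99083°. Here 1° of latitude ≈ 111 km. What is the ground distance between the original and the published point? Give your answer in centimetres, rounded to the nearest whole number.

The latitude changed by -0.0000007° and the longitude by -0.0000033°.
N–S: -0.0000007° × 111000 m/° = -0.0777 m.
East–west at this latitude: -0.0000033° × 111000 × cos 77.1051° ≈ -0.0000033 × 24771 = -0.0817444 m.
Distance: √(0.0777² + 0.0817444²) ≈ 0.11278 m.
That is 0.11278 m = 11.278 cm.

11 centimetres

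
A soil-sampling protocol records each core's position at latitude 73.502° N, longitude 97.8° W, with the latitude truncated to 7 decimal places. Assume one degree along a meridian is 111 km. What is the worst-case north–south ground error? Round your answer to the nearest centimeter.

1 centimeters

Truncating at 7 decimal places can drop up to a full unit in the last place, so the latitude may be off by as much as 1e-07°.
North–south distance: 1e-07° × 111000 m/° = 0.0111 m.
That is 0.0111 m = 1.11 cm.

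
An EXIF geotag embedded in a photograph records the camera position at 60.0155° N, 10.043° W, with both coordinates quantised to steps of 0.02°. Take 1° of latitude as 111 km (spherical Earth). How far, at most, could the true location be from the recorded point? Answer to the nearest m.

With a 0.02° grid the true value lies within half a step, ±0.02°/2 = ±0.01°, of the stored one.
North–south component: 0.01° × 111000 = 1110 m.
East–west component at 60.0155°: 0.01° × 111000 × cos 60.0155° ≈ 0.01 × 55474 ≈ 554.74 m.
The two errors are perpendicular, so the maximum displacement is √(1110² + 554.74²) ≈ 1240.9 m.

1241 m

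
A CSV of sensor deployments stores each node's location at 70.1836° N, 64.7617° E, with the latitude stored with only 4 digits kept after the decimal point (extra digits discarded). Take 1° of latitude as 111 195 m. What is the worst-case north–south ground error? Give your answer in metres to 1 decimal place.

Truncating at 4 decimal places can drop up to a full unit in the last place, so the latitude may be off by as much as 0.0001°.
Along the meridian that is 0.0001° × 111195 m/° = 11.1195 m.

11.1 metres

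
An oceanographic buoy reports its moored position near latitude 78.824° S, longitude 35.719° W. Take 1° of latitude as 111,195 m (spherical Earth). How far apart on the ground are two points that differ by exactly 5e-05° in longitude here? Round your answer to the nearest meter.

5e-05° of longitude at 78.824° is 5e-05 × 111195 × cos 78.824° ≈ 5e-05 × 21552.2 = 1.07761 m.

1 meters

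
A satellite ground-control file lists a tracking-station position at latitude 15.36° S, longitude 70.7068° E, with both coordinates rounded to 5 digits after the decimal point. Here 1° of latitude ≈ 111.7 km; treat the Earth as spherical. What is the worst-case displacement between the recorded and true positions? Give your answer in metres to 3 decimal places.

Rounding to 5 decimal places leaves each coordinate within ±5e-06° of the true value.
N–S: 5e-06° × 111700 m/° = 0.5585 m.
E–W at 15.36°: 5e-06° × 111700 × cos 15.36° = 5e-06 × 111700 × 0.9643 ≈ 0.538551 m.
The two errors are perpendicular, so the maximum displacement is √(0.5585² + 0.538551²) ≈ 0.77586 m.

0.776 metres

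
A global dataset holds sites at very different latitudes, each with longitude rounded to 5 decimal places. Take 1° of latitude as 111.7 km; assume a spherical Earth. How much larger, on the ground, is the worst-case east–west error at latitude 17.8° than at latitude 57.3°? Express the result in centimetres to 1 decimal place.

Rounding to 5 decimal places leaves the longitude within ±5e-06° of the true value.
Error at 17.8° = 5e-06° × 111700 × cos 17.8° ≈ 0.5585 × 0.9521 = 0.53176 m.
At 57.3°: 5e-06° × 111700 × cos 57.3° = 5e-06 × 111700 × 0.5402 ≈ 0.30172 m.
So the lower-latitude error exceeds the higher by 0.53176 − 0.30172 = 0.23004 m.
That is 0.23004 m = 23.004 cm.

23.0 centimetres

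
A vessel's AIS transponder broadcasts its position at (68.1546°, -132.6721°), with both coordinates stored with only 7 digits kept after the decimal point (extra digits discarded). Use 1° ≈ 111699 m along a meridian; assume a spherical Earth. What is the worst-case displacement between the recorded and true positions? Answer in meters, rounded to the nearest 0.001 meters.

0.012 meters

Truncating at 7 decimal places can drop up to a full unit in the last place, so each coordinate may be off by as much as 1e-07°.
Latitude error → 1e-07 × 111699 = 0.0111699 m along the meridian.
East–west component at 68.1546°: 1e-07° × 111699 × cos 68.1546° ≈ 1e-07 × 41563.6 ≈ 0.00415636 m.
Combining orthogonally: (0.0111699² + 0.00415636²)^½ ≈ 0.0119181 m.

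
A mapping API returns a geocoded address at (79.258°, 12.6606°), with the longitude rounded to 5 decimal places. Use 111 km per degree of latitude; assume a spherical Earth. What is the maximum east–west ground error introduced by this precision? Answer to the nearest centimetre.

Rounding to 5 decimal places leaves the longitude within ±5e-06° of the true value.
One degree of longitude at 79.258° is 111000 × cos 79.258° ≈ 111000 × 0.1864 = 20688.9 m.
East–west error: 5e-06° × 20688.9 m/° ≈ 0.103445 m.
That is 0.103445 m = 10.344 cm.

10 centimetres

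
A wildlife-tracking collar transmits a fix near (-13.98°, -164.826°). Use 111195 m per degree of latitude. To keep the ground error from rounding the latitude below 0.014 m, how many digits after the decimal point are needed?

7 decimal places

One degree of latitude covers 111195 m.
With N decimal places the half-ulp bound is 0.5·10⁻ᴺ°, or 0.5·10⁻ᴺ × 111195 m on the ground.
Setting 55597.5 × 10⁻ᴺ ≤ 0.014 gives 10ᴺ ≥ 3.971e+06, i.e. N ≥ 6.60.
So 7 decimal places suffice (0.00556 m); 6 would allow up to 0.0556 m.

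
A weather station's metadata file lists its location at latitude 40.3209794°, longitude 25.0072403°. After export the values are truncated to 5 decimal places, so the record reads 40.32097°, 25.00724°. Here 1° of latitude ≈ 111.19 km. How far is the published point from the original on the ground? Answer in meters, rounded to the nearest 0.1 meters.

Δlat = 40.3209794 − 40.32097 = +0.0000094°; Δlon = 25.0072403 − 25.00724 = +0.0000003°.
N–S: 0.0000094° × 111190 m/° = 1.04519 m.
E–W at 40.321°: 0.0000003° × 111190 × cos 40.321° = 0.0000003 × 111190 × 0.7624 ≈ 0.0254324 m.
Hypotenuse of the two orthogonal shifts: √(1.04519² + 0.0254324²) = 1.0455 m.

1.0 meters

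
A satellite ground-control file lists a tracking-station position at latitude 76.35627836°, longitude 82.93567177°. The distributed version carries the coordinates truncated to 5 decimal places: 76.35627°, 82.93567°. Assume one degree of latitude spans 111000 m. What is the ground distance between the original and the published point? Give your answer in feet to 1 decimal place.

The latitude changed by +0.00000836° and the longitude by +0.00000177°.
North–south shift: 0.00000836 × 111000 = 0.92796 m.
East–west at this latitude: 0.00000177° × 111000 × cos 76.3563° ≈ 0.00000177 × 26183.1 = 0.0463441 m.
Distance: √(0.92796² + 0.0463441²) ≈ 0.929117 m.
In feet: 0.929117 m ÷ 0.3048 ≈ 3.0483 ft.

3.0 feet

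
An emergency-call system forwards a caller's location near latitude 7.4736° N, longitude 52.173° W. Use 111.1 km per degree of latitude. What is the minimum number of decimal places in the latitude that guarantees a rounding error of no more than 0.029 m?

7 decimal places

One degree of latitude covers 111100 m.
With N decimal places the half-ulp bound is 0.5·10⁻ᴺ°, or 0.5·10⁻ᴺ × 111100 m on the ground.
Setting 55550 × 10⁻ᴺ ≤ 0.029 gives 10ᴺ ≥ 1.916e+06, i.e. N ≥ 6.28.
N = 6 would give 0.0555 m (too coarse); N = 7 gives 0.00556 m ≤ 0.029 m.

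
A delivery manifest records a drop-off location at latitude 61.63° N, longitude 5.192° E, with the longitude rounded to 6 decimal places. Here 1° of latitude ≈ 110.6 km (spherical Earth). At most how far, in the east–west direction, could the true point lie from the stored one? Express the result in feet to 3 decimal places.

Rounding to 6 decimal places leaves the longitude within ±5e-07° of the true value.
At latitude 61.63° a degree of longitude spans 110600 m × cos 61.63° = 110600 × 0.4752 ≈ 52553.1 m.
East–west error: 5e-07° × 52553.1 m/° ≈ 0.0262765 m.
Converting: 0.0262765 m × 3.2808 ft/m ≈ 0.086209 ft.

0.086 feet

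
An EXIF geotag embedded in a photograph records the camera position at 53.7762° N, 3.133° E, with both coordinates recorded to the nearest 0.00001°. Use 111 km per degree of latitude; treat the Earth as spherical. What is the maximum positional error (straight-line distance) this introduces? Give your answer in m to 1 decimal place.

Rounding to 5 decimal places leaves each coordinate within ±5e-06° of the true value.
N–S: 5e-06° × 111000 m/° = 0.555 m.
E–W at 53.7762°: 5e-06° × 111000 × cos 53.7762° = 5e-06 × 111000 × 0.5909 ≈ 0.327972 m.
Combining orthogonally: (0.555² + 0.327972²)^½ ≈ 0.644663 m.

0.6 m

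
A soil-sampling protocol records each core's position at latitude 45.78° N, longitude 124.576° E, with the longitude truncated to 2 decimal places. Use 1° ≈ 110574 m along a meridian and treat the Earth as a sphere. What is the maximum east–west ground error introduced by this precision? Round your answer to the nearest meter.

771 meters

Truncating at 2 decimal places can drop up to a full unit in the last place, so the longitude may be off by as much as 0.01°.
At latitude 45.78° a degree of longitude spans 110574 m × cos 45.78° = 110574 × 0.6974 ≈ 77116 m.
So at most 0.01° × 77116 ≈ 771.16 m east–west.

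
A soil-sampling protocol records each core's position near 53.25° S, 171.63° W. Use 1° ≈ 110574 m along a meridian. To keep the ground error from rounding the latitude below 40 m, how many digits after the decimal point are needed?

4

One degree of latitude covers 110574 m.
With N decimal places the half-ulp bound is 0.5·10⁻ᴺ°, or 0.5·10⁻ᴺ × 110574 m on the ground.
Need 0.5 × 110574 × 10⁻ᴺ ≤ 40 → 10⁻ᴺ ≤ 7.235e-04, so N ≥ 3.14.
N = 3 would give 55.3 m (too coarse); N = 4 gives 5.53 m ≤ 40 m.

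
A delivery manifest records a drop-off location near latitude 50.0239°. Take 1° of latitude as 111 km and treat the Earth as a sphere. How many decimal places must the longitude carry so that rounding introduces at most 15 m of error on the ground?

4 decimal places

At 50.0239° one degree of longitude covers 111000 × cos 50.0239° ≈ 111000 × 0.6425 ≈ 71313.9 m.
N decimal places → at most half a unit in the last place, 0.5 × 10⁻ᴺ° = 71313.9/2 × 10⁻ᴺ m.
Setting 35657 × 10⁻ᴺ ≤ 15 gives 10ᴺ ≥ 2377, i.e. N ≥ 3.38.
N = 3 would give 35.7 m (too coarse); N = 4 gives 3.57 m ≤ 15 m.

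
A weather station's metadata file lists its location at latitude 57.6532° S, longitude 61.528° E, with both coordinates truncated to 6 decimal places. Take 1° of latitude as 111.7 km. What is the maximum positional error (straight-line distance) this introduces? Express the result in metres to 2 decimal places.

Truncating at 6 decimal places can drop up to a full unit in the last place, so each coordinate may be off by as much as 1e-06°.
North–south component: 1e-06° × 111700 = 0.1117 m.
East–west component at 57.6532°: 1e-06° × 111700 × cos 57.6532° ≈ 1e-06 × 59764.3 ≈ 0.0597643 m.
Combining orthogonally: (0.1117² + 0.0597643²)^½ ≈ 0.126683 m.

0.13 metres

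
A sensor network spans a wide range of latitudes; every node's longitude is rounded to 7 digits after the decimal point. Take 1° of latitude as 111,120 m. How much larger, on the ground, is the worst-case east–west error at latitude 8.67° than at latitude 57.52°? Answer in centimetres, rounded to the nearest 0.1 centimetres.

Rounding to 7 decimal places leaves the longitude within ±5e-08° of the true value.
Error at 8.67° = 5e-08° × 111120 × cos 8.67° ≈ 0.005556 × 0.9886 = 0.0054925 m.
Error at 57.52° = 5e-08° × 111120 × cos 57.52° ≈ 0.005556 × 0.5370 = 0.0029836 m.
So the lower-latitude error exceeds the higher by 0.0054925 − 0.0029836 = 0.0025089 m.
That is 0.00250891 m = 0.25089 cm.

0.3 centimetres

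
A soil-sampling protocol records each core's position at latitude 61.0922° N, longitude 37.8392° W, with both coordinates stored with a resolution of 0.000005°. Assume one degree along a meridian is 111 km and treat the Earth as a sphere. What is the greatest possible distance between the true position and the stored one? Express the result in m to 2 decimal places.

With a 0.000005° grid the true value lies within half a step, ±0.000005°/2 = ±2.5e-06°, of the stored one.
Latitude error → 2.5e-06 × 111000 = 0.2775 m along the meridian.
Longitude error → 2.5e-06 × 111000 × cos 61.0922° = 2.5e-06 × 111000 × 0.4834 ≈ 0.134144 m.
The two errors are perpendicular, so the maximum displacement is √(0.2775² + 0.134144²) ≈ 0.308222 m.

0.31 m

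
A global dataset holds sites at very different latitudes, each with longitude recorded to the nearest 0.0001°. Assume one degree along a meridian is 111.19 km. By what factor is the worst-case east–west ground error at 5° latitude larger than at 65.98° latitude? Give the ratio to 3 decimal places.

2.447

Rounding to 4 decimal places leaves the longitude within ±5e-05° of the true value.
Error at 5° = 5e-05° × 111190 × cos 5° ≈ 5.5595 × 0.9962 = 5.5383 m.
Error at 65.98° = 5e-05° × 111190 × cos 65.98° ≈ 5.5595 × 0.4071 = 2.263 m.
The ratio reduces to cos 5° / cos 65.98° = 0.9962/0.4071 ≈ 2.4473.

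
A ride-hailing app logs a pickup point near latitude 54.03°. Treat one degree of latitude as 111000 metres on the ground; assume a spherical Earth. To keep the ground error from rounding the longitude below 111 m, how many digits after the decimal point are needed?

At 54.03° one degree of longitude covers 111000 × cos 54.03° ≈ 111000 × 0.5874 ≈ 65197.1 m.
Rounding to N decimal places gives at most 0.5 × 10⁻ᴺ degrees of error, i.e. 0.5 × 10⁻ᴺ × 65197.1 m.
Need 0.5 × 65197.1 × 10⁻ᴺ ≤ 111 → 10⁻ᴺ ≤ 3.405e-03, so N ≥ 2.47.
N = 2 would give 326 m (too coarse); N = 3 gives 32.6 m ≤ 111 m.

3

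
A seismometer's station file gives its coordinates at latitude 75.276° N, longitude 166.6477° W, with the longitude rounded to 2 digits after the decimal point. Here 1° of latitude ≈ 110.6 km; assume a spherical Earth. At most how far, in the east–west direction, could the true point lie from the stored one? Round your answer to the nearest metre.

141 metres

Rounding to 2 decimal places leaves the longitude within ±0.005° of the true value.
One degree of longitude at 75.276° is 110600 × cos 75.276° ≈ 110600 × 0.2542 = 28110.4 m.
East–west error: 0.005° × 28110.4 m/° ≈ 140.552 m.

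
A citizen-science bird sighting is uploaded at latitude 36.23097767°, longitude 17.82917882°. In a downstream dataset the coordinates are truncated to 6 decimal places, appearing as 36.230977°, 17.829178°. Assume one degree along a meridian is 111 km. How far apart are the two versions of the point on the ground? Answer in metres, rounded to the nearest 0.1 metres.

0.1 metres

Δlat = 36.23097767 − 36.230977 = +0.00000067°; Δlon = 17.82917882 − 17.829178 = +0.00000082°.
N–S: 0.00000067° × 111000 m/° = 0.07437 m.
East–west at this latitude: 0.00000082° × 111000 × cos 36.231° ≈ 0.00000082 × 89537.1 = 0.0734205 m.
Distance: √(0.07437² + 0.0734205²) ≈ 0.104506 m.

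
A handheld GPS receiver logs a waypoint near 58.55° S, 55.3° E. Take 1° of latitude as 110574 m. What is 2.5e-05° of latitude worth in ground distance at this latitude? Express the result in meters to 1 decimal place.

Along a meridian 2.5e-05° is 2.5e-05 × 110574 = 2.76435 m.

2.8 meters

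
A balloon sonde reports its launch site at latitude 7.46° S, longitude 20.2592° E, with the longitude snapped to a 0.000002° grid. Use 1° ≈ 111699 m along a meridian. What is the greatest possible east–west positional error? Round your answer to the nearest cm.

11 cm

With a 0.000002° grid the true value lies within half a step, ±0.000002°/2 = ±1e-06°, of the stored one.
Parallels shrink by cos φ, so at 7.46° a degree of longitude is 111699 × 0.9915 ≈ 110754 m.
So at most 1e-06° × 110754 ≈ 0.110754 m east–west.
That is 0.110754 m = 11.075 cm.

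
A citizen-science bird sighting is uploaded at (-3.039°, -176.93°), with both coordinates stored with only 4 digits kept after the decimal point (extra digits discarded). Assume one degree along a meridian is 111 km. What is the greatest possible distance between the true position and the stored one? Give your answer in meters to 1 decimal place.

15.7 meters

Truncating at 4 decimal places can drop up to a full unit in the last place, so each coordinate may be off by as much as 0.0001°.
North–south component: 0.0001° × 111000 = 11.1 m.
East–west component at 3.039°: 0.0001° × 111000 × cos 3.039° ≈ 0.0001 × 110844 ≈ 11.0844 m.
The two errors are perpendicular, so the maximum displacement is √(11.1² + 11.0844²) ≈ 15.6867 m.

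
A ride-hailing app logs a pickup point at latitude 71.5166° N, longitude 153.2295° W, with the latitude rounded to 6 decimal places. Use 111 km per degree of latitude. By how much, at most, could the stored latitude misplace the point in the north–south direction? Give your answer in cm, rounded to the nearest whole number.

Rounding to 6 decimal places leaves the latitude within ±5e-07° of the true value.
North–south distance: 5e-07° × 111000 m/° = 0.0555 m.
That is 0.0555 m = 5.55 cm.

6 cm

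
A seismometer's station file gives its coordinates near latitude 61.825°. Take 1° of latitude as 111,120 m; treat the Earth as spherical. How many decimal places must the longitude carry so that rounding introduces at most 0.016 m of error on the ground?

7 decimal places

At 61.825° one degree of longitude covers 111120 × cos 61.825° ≈ 111120 × 0.4722 ≈ 52467.1 m.
N decimal places → at most half a unit in the last place, 0.5 × 10⁻ᴺ° = 52467.1/2 × 10⁻ᴺ m.
Setting 26233.6 × 10⁻ᴺ ≤ 0.016 gives 10ᴺ ≥ 1.64e+06, i.e. N ≥ 6.21.
So 7 decimal places suffice (0.00262 m); 6 would allow up to 0.0262 m.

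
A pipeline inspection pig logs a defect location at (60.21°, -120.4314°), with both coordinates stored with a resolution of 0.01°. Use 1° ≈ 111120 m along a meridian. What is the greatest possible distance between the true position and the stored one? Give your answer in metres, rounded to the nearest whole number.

With a 0.01° grid the true value lies within half a step, ±0.01°/2 = ±0.005°, of the stored one.
North–south component: 0.005° × 111120 = 555.6 m.
Longitude error → 0.005 × 111120 × cos 60.21° = 0.005 × 111120 × 0.4968 ≈ 276.035 m.
Combining orthogonally: (555.6² + 276.035²)^½ ≈ 620.392 m.

620 metres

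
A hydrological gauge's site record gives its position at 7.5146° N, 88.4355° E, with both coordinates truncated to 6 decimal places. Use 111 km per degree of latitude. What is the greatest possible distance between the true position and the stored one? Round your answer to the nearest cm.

16 cm

Truncating at 6 decimal places can drop up to a full unit in the last place, so each coordinate may be off by as much as 1e-06°.
N–S: 1e-06° × 111000 m/° = 0.111 m.
Longitude error → 1e-06 × 111000 × cos 7.5146° = 1e-06 × 111000 × 0.9914 ≈ 0.110047 m.
Worst case both components are at the extreme and orthogonal: √(0.111² + 0.110047²) ≈ 0.156305 m.
That is 0.156305 m = 15.631 cm.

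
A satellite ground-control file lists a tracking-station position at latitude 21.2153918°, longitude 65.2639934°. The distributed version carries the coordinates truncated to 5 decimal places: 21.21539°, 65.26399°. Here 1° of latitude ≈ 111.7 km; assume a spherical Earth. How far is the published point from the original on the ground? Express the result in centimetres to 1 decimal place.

The latitude changed by +0.0000018° and the longitude by +0.0000034°.
North–south shift: 0.0000018 × 111700 = 0.20106 m.
East–west at this latitude: 0.0000034° × 111700 × cos 21.2154° ≈ 0.0000034 × 104130 = 0.354041 m.
Hypotenuse of the two orthogonal shifts: √(0.20106² + 0.354041²) = 0.407149 m.
That is 0.407149 m = 40.715 cm.

40.7 centimetres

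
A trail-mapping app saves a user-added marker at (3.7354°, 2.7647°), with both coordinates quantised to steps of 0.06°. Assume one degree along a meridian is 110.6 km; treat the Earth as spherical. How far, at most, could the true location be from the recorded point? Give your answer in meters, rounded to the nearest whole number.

With a 0.06° grid the true value lies within half a step, ±0.06°/2 = ±0.03°, of the stored one.
North–south component: 0.03° × 110600 = 3318 m.
East–west component at 3.7354°: 0.03° × 110600 × cos 3.7354° ≈ 0.03 × 110365 ≈ 3310.95 m.
Combining orthogonally: (3318² + 3310.95²)^½ ≈ 4687.38 m.

4687 meters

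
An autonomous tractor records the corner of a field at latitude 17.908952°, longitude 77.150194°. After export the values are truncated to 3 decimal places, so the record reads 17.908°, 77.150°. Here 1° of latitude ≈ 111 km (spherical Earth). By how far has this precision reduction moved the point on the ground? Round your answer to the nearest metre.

Δlat = 17.908952 − 17.908 = +0.000952°; Δlon = 77.150194 − 77.150 = +0.000194°.
North–south shift: 0.000952 × 111000 = 105.672 m.
East–west at this latitude: 0.000194° × 111000 × cos 17.908° ≈ 0.000194 × 105622 = 20.4907 m.
Distance: √(105.672² + 20.4907²) ≈ 107.64 m.

108 metres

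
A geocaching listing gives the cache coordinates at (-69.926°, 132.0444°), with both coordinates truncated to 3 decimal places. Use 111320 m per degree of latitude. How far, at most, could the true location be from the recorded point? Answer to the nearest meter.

Truncating at 3 decimal places can drop up to a full unit in the last place, so each coordinate may be off by as much as 0.001°.
N–S: 0.001° × 111320 m/° = 111.32 m.
Longitude error → 0.001 × 111320 × cos 69.926° = 0.001 × 111320 × 0.3432 ≈ 38.2088 m.
Worst case both components are at the extreme and orthogonal: √(111.32² + 38.2088²) ≈ 117.695 m.

118 meters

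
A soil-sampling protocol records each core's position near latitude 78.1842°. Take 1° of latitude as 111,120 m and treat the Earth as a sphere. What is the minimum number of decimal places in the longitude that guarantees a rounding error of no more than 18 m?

At 78.1842° one degree of longitude covers 111120 × cos 78.1842° ≈ 111120 × 0.2048 ≈ 22753.6 m.
N decimal places → at most half a unit in the last place, 0.5 × 10⁻ᴺ° = 22753.6/2 × 10⁻ᴺ m.
Setting 11376.8 × 10⁻ᴺ ≤ 18 gives 10ᴺ ≥ 632, i.e. N ≥ 2.80.
N = 2 would give 114 m (too coarse); N = 3 gives 11.4 m ≤ 18 m.

3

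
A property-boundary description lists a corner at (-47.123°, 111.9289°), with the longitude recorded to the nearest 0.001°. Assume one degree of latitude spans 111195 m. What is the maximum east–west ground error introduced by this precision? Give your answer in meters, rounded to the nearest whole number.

38 meters

Rounding to 3 decimal places leaves the longitude within ±0.0005° of the true value.
Parallels shrink by cos φ, so at 47.123° a degree of longitude is 111195 × 0.6804 ≈ 75660.1 m.
So at most 0.0005° × 75660.1 ≈ 37.83 m east–west.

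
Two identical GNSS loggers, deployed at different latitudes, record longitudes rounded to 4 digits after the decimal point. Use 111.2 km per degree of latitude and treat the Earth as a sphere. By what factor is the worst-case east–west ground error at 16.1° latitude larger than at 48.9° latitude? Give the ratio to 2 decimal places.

Rounding to 4 decimal places leaves the longitude within ±5e-05° of the true value.
At 16.1°: 5e-05° × 111200 × cos 16.1° = 5e-05 × 111200 × 0.9608 ≈ 5.3419 m.
Error at 48.9° = 5e-05° × 111200 × cos 48.9° ≈ 5.56 × 0.6574 = 3.655 m.
Ratio: 5.3419 / 3.655 = cos 16.1° / cos 48.9° ≈ 1.4615.

1.46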